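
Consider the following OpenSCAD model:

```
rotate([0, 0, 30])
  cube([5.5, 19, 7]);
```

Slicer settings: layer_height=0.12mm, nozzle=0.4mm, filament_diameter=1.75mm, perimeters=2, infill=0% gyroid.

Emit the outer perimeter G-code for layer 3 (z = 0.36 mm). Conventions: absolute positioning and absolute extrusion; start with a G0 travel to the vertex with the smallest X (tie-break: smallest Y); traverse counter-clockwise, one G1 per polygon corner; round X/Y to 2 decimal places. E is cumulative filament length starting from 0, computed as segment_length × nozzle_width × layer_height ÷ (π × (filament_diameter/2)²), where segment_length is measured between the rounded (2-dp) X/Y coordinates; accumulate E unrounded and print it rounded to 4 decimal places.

At z = 0.36 mm: the 5.5×19 cube contributes its full rectangle; (rotated 30° about Z; rotation is an isometry so areas/perimeters/island counts are preserved). The outline is a single polygon with 4 vertices. Extrusion per mm of travel: 0.4 × 0.12 / (π × 0.875²) = 0.019956. Accumulating E over each segment gives final E = 0.9776.

G0 X-9.50 Y16.45 Z0.36
G1 X0.00 Y0.00 E0.3791
G1 X4.76 Y2.75 E0.4888
G1 X-4.74 Y19.20 E0.8679
G1 X-9.50 Y16.45 E0.9776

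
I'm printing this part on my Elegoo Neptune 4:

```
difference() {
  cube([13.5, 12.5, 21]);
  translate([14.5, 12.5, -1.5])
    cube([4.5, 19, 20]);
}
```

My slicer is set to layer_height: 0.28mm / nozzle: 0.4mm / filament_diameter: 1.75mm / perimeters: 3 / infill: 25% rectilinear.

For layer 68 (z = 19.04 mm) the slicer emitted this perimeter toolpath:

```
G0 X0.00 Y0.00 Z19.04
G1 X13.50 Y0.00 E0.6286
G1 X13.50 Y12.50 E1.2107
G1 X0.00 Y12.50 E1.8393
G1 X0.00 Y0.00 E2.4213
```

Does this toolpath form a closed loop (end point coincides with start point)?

Start point (G0): (0.00, 0.00). End point (last G1): the path returns to the start — closed.

yes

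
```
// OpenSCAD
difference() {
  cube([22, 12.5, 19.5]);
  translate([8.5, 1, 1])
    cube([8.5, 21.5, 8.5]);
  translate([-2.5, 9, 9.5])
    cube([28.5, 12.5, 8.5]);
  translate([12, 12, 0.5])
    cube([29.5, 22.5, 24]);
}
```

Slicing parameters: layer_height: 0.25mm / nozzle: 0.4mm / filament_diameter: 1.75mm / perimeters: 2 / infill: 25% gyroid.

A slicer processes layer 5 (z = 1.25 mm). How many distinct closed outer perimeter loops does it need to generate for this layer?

1

At z = 1.25 mm: the cube is present — its section is the full 22×12.5 rectangle; the cube at (8.5, 1) is present — its section is the full 8.5×21.5 rectangle; the cube at (-2.5, 9) is absent (z outside [9.5, 18]); the cube at (12, 12) (footprint 29.5×22.5) is included at this height; Subtracting the remaining from the first: starting from the 22×12.5 cube, the 8.5×21.5 cube at (8.5, 1) partially overlaps it — only the 97.75 mm² overlap (of its 182.75 mm²) is removed, clipping the outline; the 29.5×22.5 cube at (12, 12) partially overlaps it — only the 2.50 mm² overlap (of its 663.75 mm²) is removed, clipping the outline — 1 connected region. The result has 1 disconnected region.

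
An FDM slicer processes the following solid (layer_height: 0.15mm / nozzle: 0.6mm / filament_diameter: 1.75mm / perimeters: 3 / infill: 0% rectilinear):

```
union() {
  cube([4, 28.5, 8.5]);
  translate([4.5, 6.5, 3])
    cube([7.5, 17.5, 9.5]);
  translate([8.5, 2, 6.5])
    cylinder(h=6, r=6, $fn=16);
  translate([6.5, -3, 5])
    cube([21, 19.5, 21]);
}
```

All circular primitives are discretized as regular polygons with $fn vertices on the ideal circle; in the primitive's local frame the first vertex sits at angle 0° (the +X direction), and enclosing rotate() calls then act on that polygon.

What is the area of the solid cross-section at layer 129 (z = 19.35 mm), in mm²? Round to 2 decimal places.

At z = 19.35 mm: the cube is not intersected at this z (z outside [0, 8.5]); the cube at (4.5, 6.5) does not reach this height (z outside [3, 12.5]); the cylinder at (8.5, 2) is not intersected at this z (z outside [6.5, 12.5]); the cube at (6.5, -3) is present — its section is the full 21×19.5 rectangle (area 409.50 mm²); Merging all regions: only the 21×19.5 cube at (6.5, -3) is present, so the union is just that shape — area = 409.50 mm². Overall, the cross-section is a single solid region. Net area = 409.50 mm².

409.50 mm²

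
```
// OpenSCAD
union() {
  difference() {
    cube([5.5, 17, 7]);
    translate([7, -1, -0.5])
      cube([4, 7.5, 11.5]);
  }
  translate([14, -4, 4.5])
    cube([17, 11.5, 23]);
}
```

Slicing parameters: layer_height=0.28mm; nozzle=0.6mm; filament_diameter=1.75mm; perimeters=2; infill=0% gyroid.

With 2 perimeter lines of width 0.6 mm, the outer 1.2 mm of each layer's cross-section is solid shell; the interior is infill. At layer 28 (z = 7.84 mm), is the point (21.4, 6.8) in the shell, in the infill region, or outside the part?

shell

At z = 7.84 mm: the cube is absent (z outside [0, 7]); the 4×7.5 cube at (7, -1) contributes its full rectangle; Taking the first minus the rest: the first operand is absent here, so nothing remains; the cube at (14, -4) is present — its section is the full 17×11.5 rectangle; Merging all regions: only the 17×11.5 cube at (14, -4) is present, so the union is just that shape — 1 connected region. Overall, the cross-section is a single solid region. The nearest boundary edge runs (31.00, 7.50)→(14.00, 7.50); distance from the point to it = 0.70 mm. The point is inside the cross-section, 0.70 mm from the nearest boundary — within the 1.2 mm shell band (2 × 0.6).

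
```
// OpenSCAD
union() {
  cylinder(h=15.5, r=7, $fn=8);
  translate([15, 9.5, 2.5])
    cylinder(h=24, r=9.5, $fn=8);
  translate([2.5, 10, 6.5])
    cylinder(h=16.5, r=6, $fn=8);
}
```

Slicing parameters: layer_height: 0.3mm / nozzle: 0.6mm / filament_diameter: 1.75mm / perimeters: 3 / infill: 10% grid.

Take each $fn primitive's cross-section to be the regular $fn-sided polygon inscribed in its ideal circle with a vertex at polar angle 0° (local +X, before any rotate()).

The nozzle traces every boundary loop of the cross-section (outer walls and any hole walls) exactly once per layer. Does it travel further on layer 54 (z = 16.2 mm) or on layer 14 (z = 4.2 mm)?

layer 14 (z = 4.2 mm)

Layer 54 (z = 16.2): the cylinder is not intersected at this z (z outside [0, 15.5]); the r=9.5 cylinder at (15, 9.5) gives a regular 8-gon of circumradius 9.5 (constant along its height) (perimeter = 2·8·9.500·sin(180°/8) = 58.17 mm); the r=6 cylinder at (2.5, 10) gives a regular 8-gon of circumradius 6 (constant along its height) (perimeter = 2·8·6.000·sin(180°/8) = 36.74 mm); Combining (union): the regions partially overlap (shared area 10.81 mm²), so the edge portions inside another operand are dropped and the merged outline is re-measured after clipping — boundary = 79.23 mm. So its perimeter = 79.23 mm. Layer 14 (z = 4.2): the cylinder: section is a regular 8-gon, circumradius r=7 (perimeter = 2·8·7.000·sin(180°/8) = 42.86 mm); the r=9.5 cylinder at (15, 9.5) gives a regular 8-gon of circumradius 9.5 (constant along its height) (perimeter = 2·8·9.500·sin(180°/8) = 58.17 mm); the cylinder at (2.5, 10) is absent (z outside [6.5, 23]); Merging all regions: the 2 present regions are separate (no shared area or edge), so areas and boundary lengths simply add and each stays a separate island — boundary = 101.03 mm. So its perimeter = 101.03 mm. Layer 14 is larger (101.03 vs 79.23 mm).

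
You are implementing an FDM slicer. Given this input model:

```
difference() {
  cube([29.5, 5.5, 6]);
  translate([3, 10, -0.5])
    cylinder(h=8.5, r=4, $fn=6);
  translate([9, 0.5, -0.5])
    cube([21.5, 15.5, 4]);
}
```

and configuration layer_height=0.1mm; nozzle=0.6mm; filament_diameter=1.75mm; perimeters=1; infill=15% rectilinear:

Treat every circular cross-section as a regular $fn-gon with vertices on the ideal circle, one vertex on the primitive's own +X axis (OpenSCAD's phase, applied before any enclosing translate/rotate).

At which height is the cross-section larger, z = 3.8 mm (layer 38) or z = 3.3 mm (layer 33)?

layer 38 (z = 3.8 mm)

Layer 38 (z = 3.8): the cube (footprint 29.5×5.5) is included at this height (area 162.25 mm²); the cylinder at (3, 10): section is a regular 6-gon, circumradius r=4 (area = (6/2)·4.000²·sin(360°/6) = 41.57 mm²); the cube at (9, 0.5) is absent (z outside [-0.5, 3.5]); Taking the first minus the rest: starting from the 29.5×5.5 cube (162.25 mm²), the r=4 cylinder at (3, 10) misses the remaining region (no effect) — area = 162.25 mm². So its area = 162.25 mm². Layer 33 (z = 3.3): the cube (footprint 29.5×5.5) is included at this height (area 162.25 mm²); the r=4 cylinder at (3, 10) contributes a regular 6-gon of circumradius 4 (area = (6/2)·4.000²·sin(360°/6) = 41.57 mm²); the 21.5×15.5 cube at (9, 0.5) contributes its full rectangle (area 333.25 mm²); After the difference (first − rest): starting from the 29.5×5.5 cube (162.25 mm²), the r=4 cylinder at (3, 10) misses the remaining region (no effect); the 21.5×15.5 cube at (9, 0.5) partially overlaps it — only the 102.50 mm² overlap (of its 333.25 mm²) is removed, clipping the outline — area = 59.75 mm². So its area = 59.75 mm². Layer 38 is larger (162.25 vs 59.75 mm²).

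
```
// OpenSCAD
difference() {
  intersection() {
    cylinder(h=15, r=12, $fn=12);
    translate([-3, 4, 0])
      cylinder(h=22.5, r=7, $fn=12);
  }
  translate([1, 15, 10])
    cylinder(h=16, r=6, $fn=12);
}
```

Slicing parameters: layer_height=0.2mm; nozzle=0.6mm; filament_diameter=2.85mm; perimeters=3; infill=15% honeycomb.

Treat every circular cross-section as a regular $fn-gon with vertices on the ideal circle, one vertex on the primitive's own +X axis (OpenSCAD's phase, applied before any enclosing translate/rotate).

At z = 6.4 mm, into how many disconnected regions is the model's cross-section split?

At z = 6.4 mm: the r=12 cylinder gives a regular 12-gon of circumradius 12 (constant along its height); the cylinder at (-3, 4): section is a regular 12-gon, circumradius r=7; After intersecting: the r=7 cylinder at (-3, 4) partially overlaps the r=12 cylinder; clipping to the common part keeps 146.54 mm² — 1 connected region; the cylinder at (1, 15) is absent (z outside [10, 26]); After the difference (first − rest): none of the subtracted shapes is present at this height, so that combined region is unchanged — 1 connected region. The result has 1 disconnected region.

1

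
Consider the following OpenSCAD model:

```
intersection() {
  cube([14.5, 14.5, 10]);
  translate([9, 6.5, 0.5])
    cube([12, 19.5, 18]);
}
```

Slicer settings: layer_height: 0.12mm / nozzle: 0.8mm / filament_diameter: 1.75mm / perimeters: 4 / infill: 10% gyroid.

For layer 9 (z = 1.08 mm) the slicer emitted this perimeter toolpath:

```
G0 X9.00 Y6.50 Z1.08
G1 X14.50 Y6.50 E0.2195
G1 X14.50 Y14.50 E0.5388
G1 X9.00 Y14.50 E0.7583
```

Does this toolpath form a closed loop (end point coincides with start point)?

no

Start point (G0): (9.00, 6.50). End point (last G1): the path does not return to the start — open.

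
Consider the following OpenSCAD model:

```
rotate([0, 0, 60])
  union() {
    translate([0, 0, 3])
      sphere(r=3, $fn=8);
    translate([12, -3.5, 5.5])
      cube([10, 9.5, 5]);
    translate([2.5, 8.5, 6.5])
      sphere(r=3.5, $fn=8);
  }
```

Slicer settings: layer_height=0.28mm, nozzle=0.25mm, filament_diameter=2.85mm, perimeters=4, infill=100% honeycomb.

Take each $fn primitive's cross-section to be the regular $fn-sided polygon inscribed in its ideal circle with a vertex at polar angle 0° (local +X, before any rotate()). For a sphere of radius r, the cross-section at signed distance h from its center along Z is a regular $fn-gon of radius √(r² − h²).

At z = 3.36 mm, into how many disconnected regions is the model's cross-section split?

2

At z = 3.36 mm: the sphere: section is a regular 8-gon, circumradius = √(r²−h²) = √(3²−0.36²) = 2.978; the cube at (12, -3.5) is absent (z outside [5.5, 10.5]); the sphere at (2.5, 8.5): section is a regular 8-gon, circumradius = √(r²−h²) = √(3.5²−3.14²) = 1.546; Combining (union): the 2 present regions are separate (no shared area or edge), so areas and boundary lengths simply add and each stays a separate island — 2 connected regions; (whole slice rotated 60° about Z — lengths, areas and connectivity unchanged). The result has 2 disconnected regions.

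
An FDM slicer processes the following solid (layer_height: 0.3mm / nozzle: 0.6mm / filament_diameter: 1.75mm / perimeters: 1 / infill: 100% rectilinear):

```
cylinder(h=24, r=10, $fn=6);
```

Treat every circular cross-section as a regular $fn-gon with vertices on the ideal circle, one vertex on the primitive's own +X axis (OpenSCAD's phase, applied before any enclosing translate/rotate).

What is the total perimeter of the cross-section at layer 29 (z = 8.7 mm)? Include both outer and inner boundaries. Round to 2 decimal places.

60.00 mm

At z = 8.7 mm: the cylinder: section is a regular 6-gon, circumradius r=10 (perimeter = 2·6·10.000·sin(180°/6) = 60.00 mm). Overall, the cross-section is a single solid region. Total boundary length (outer) = 60.00 mm.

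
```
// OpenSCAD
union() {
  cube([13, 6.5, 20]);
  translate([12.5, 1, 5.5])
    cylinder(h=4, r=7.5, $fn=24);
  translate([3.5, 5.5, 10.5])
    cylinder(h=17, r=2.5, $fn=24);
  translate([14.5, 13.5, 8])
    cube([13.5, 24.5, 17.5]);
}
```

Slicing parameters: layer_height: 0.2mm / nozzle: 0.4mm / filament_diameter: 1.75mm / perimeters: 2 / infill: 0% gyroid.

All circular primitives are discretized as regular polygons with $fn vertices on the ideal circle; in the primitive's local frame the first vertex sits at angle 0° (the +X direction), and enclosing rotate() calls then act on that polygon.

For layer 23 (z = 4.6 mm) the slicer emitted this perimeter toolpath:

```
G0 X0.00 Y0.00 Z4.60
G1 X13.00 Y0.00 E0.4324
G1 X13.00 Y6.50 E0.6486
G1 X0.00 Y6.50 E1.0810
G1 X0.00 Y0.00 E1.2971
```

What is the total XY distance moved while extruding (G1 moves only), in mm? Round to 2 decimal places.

39.00 mm

Sum the Euclidean lengths of each G1 segment: total = 39.00 mm.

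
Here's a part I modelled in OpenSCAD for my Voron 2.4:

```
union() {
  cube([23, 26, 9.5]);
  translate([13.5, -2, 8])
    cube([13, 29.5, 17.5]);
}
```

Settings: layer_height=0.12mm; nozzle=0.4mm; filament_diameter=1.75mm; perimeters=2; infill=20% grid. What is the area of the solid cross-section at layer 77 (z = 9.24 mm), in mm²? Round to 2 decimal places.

At z = 9.24 mm: the cube (footprint 23×26) is included at this height (area 598.00 mm²); the cube at (13.5, -2) (footprint 13×29.5) is included at this height (area 383.50 mm²); Merging all regions: the regions partially overlap — summed areas 981.50 mm² minus the doubly-counted overlap 247.00 mm² gives 734.50 mm² — area = 734.50 mm². Overall, the cross-section is a single solid region. Net area = 734.50 mm².

734.50 mm²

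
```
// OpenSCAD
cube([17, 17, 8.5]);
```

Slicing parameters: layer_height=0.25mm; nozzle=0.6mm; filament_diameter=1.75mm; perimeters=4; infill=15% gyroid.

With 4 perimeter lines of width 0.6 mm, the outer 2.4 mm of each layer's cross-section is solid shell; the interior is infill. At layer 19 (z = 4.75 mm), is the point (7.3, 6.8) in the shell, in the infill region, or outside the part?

At z = 4.75 mm: the cube is present — its section is the full 17×17 rectangle. Overall, the cross-section is a single solid region. The nearest boundary edge runs (0.00, 0.00)→(17.00, 0.00); distance from the point to it = 6.80 mm. The point is inside the cross-section and 6.80 mm from the nearest boundary — more than the 2.4 mm shell width (4 × 0.6), so it's in the infill interior.

infill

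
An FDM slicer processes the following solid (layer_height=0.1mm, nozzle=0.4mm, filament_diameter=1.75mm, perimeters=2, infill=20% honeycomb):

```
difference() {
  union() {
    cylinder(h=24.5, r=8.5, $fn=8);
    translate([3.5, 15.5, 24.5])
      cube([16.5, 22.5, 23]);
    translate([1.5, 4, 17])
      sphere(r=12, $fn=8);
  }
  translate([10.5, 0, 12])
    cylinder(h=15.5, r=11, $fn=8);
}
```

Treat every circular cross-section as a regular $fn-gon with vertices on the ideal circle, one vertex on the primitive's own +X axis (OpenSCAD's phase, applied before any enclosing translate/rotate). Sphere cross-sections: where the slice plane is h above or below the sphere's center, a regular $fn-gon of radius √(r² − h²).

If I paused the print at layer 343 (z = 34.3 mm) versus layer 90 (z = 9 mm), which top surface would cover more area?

layer 343 (z = 34.3 mm)

Layer 343 (z = 34.3): the cylinder does not reach this height (z outside [0, 24.5]); the cube at (3.5, 15.5) is present — its section is the full 16.5×22.5 rectangle (area 371.25 mm²); the sphere at (1.5, 4) does not reach this height (|z−center|=17.300 > r=12); Combining (union): only the 16.5×22.5 cube at (3.5, 15.5) is present, so the union is just that shape — area = 371.25 mm²; the cylinder at (10.5, 0) is not intersected at this z (z outside [12, 27.5]); Subtracting the remaining from the first: none of the subtracted shapes is present at this height, so the result so far is unchanged — area = 371.25 mm². So its area = 371.25 mm². Layer 90 (z = 9): the cylinder: section is a regular 8-gon, circumradius r=8.5 (area = (8/2)·8.500²·sin(360°/8) = 204.35 mm²); the cube at (3.5, 15.5) is not intersected at this z (z outside [24.5, 47.5]); the r=12 sphere at (1.5, 4) slices to a regular 8-gon of circumradius 8.944 (√(r²−h²) with h=8 from center) (area = (8/2)·8.944²·sin(360°/8) = 226.27 mm²); Combining (union): the regions partially overlap — summed areas 430.63 mm² minus the doubly-counted overlap 145.26 mm² gives 285.37 mm² — area = 285.37 mm²; the cylinder at (10.5, 0) does not reach this height (z outside [12, 27.5]); After the difference (first − rest): none of the subtracted shapes is present at this height, so the result so far is unchanged — area = 285.37 mm². So its area = 285.37 mm². Layer 343 is larger (371.25 vs 285.37 mm²).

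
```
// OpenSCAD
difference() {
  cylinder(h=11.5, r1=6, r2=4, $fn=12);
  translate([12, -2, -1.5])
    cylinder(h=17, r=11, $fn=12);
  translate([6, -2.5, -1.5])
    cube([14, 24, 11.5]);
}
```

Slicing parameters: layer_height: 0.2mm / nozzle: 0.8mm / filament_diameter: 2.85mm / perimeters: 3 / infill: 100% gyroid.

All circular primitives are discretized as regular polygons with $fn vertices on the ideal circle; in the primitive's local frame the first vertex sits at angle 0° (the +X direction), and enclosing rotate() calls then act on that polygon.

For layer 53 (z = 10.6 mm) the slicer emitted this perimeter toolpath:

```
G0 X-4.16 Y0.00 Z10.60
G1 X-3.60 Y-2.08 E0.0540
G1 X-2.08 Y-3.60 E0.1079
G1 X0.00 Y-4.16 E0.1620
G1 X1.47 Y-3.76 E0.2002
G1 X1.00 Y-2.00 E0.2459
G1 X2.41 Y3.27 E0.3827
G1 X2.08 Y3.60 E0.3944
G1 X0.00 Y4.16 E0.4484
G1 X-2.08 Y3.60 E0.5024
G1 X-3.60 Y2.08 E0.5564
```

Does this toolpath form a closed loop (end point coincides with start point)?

no

Start point (G0): (-4.16, 0.00). End point (last G1): the path does not return to the start — open.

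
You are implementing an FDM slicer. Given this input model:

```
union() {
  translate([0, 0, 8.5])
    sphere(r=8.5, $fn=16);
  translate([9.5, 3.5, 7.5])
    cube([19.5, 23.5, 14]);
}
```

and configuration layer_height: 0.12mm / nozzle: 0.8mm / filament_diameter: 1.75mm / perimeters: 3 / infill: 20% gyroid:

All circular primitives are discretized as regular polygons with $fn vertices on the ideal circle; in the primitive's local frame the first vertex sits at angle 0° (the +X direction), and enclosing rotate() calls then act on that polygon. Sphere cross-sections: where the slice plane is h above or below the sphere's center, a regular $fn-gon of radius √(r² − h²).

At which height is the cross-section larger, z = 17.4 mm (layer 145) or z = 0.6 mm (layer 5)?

Layer 145 (z = 17.4): the sphere does not reach this height (|z−center|=8.900 > r=8.5); the 19.5×23.5 cube at (9.5, 3.5) contributes its full rectangle (area 458.25 mm²); Taking the union: only the 19.5×23.5 cube at (9.5, 3.5) is present, so the union is just that shape — area = 458.25 mm². So its area = 458.25 mm². Layer 5 (z = 0.6): the r=8.5 sphere contributes a regular 16-gon of circumradius √(8.5²−7.9²) = 3.137 (area = (16/2)·3.137²·sin(360°/16) = 30.12 mm²); the cube at (9.5, 3.5) does not reach this height (z outside [7.5, 21.5]); Combining (union): only the r=8.5 sphere is present, so the union is just that shape — area = 30.12 mm². So its area = 30.12 mm². Layer 145 is larger (458.25 vs 30.12 mm²).

layer 145 (z = 17.4 mm)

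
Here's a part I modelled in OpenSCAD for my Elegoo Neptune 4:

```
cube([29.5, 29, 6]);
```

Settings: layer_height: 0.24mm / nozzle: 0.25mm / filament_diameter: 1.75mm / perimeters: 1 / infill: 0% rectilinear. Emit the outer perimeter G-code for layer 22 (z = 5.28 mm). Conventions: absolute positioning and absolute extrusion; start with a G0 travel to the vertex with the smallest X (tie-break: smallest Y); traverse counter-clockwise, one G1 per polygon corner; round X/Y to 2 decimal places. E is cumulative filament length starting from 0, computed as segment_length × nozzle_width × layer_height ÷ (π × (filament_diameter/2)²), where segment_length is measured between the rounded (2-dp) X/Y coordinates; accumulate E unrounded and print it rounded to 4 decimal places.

At z = 5.28 mm: the cube (footprint 29.5×29) is included at this height. The outline is a single polygon with 4 vertices. Extrusion per mm of travel: 0.25 × 0.24 / (π × 0.875²) = 0.024945. Accumulating E over each segment gives final E = 2.9186.

G0 X0.00 Y0.00 Z5.28
G1 X29.50 Y0.00 E0.7359
G1 X29.50 Y29.00 E1.4593
G1 X0.00 Y29.00 E2.1952
G1 X0.00 Y0.00 E2.9186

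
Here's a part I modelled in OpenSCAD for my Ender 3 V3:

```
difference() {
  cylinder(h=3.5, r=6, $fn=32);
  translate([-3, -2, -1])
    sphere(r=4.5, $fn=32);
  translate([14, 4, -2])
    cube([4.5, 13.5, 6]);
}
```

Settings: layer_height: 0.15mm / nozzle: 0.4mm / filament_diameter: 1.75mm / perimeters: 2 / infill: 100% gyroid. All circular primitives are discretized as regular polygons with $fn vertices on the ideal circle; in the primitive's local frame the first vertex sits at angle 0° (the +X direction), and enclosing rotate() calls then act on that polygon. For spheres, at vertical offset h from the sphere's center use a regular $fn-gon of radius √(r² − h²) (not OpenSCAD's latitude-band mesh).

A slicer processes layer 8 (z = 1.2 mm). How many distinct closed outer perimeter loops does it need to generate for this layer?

1

At z = 1.2 mm: the r=6 cylinder gives a regular 32-gon of circumradius 6 (constant along its height); the r=4.5 sphere at (-3, -2) contributes a regular 32-gon of circumradius √(4.5²−2.2²) = 3.926; the cube at (14, 4) is present — its section is the full 4.5×13.5 rectangle; After the difference (first − rest): starting from the r=6 cylinder, the r=4.5 sphere at (-3, -2) partially overlaps it — only the 38.97 mm² overlap (of its 48.10 mm²) is removed, clipping the outline; the 4.5×13.5 cube at (14, 4) misses the remaining region (no effect) — 1 connected region. The result has 1 disconnected region.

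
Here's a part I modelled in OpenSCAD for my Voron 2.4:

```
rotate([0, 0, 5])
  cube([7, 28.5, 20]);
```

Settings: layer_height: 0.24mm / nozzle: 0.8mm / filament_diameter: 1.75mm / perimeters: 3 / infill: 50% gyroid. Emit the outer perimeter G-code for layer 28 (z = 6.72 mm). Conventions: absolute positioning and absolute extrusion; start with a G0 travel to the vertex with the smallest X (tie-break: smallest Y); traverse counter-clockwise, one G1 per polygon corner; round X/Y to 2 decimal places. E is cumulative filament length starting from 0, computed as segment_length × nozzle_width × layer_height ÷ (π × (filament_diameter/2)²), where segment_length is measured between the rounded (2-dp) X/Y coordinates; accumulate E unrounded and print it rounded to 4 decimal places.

At z = 6.72 mm: the cube is present — its section is the full 7×28.5 rectangle; (rotated 5° about Z; rotation is an isometry so areas/perimeters/island counts are preserved). The outline is a single polygon with 4 vertices. Extrusion per mm of travel: 0.8 × 0.24 / (π × 0.875²) = 0.079824. Accumulating E over each segment gives final E = 5.6667.

G0 X-2.48 Y28.39 Z6.72
G1 X0.00 Y0.00 E2.2748
G1 X6.97 Y0.61 E2.8333
G1 X4.49 Y29.00 E5.1082
G1 X-2.48 Y28.39 E5.6667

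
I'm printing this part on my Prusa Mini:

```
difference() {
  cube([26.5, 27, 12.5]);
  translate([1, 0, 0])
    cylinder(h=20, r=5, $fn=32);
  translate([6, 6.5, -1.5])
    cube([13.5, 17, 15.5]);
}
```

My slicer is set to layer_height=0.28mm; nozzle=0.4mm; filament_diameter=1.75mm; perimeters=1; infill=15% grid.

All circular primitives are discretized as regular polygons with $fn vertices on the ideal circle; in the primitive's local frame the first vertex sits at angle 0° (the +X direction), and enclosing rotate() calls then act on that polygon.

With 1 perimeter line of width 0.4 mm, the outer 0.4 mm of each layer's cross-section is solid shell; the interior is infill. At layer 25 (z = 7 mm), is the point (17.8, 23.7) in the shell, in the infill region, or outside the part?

shell

At z = 7 mm: the cube is present — its section is the full 26.5×27 rectangle; the cylinder at (1, 0): section is a regular 32-gon, circumradius r=5; the cube at (6, 6.5) is present — its section is the full 13.5×17 rectangle; Subtracting the remaining from the first: starting from the 26.5×27 cube, the r=5 cylinder at (1, 0) partially overlaps it — only the 24.46 mm² overlap (of its 78.04 mm²) is removed, clipping the outline; the 13.5×17 cube at (6, 6.5) lies wholly inside it (removes its full 229.50 mm² and its 61.00 mm outline becomes a hole wall) — 1 connected region with 1 hole. Overall, the cross-section is one region with 1 hole. The nearest boundary edge runs (19.50, 23.50)→(6.00, 23.50); distance from the point to it = 0.20 mm. The point is inside the cross-section, 0.20 mm from the nearest boundary — within the 0.4 mm shell band (1 × 0.4).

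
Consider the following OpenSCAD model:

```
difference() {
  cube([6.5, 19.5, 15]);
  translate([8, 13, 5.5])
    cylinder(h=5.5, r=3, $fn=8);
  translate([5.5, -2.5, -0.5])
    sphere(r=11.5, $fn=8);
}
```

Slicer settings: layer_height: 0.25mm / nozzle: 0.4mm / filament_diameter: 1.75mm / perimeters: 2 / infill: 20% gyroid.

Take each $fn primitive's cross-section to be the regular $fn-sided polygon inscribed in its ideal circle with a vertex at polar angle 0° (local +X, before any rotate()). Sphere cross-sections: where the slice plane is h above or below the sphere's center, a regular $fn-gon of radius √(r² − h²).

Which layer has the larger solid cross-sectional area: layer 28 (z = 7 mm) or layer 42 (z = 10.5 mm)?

Layer 28 (z = 7): the cube (footprint 6.5×19.5) is included at this height (area 126.75 mm²); the r=3 cylinder at (8, 13) gives a regular 8-gon of circumradius 3 (constant along its height) (area = (8/2)·3.000²·sin(360°/8) = 25.46 mm²); the r=11.5 sphere at (5.5, -2.5) contributes a regular 8-gon of circumradius √(11.5²−7.5²) = 8.718 (area = (8/2)·8.718²·sin(360°/8) = 214.96 mm²); Taking the first minus the rest: starting from the 6.5×19.5 cube (126.75 mm²), the r=3 cylinder at (8, 13) partially overlaps it — only the 4.66 mm² overlap (of its 25.46 mm²) is removed, clipping the outline; the r=11.5 sphere at (5.5, -2.5) partially overlaps it — only the 33.94 mm² overlap (of its 214.96 mm²) is removed, clipping the outline — area = 88.15 mm². So its area = 88.15 mm². Layer 42 (z = 10.5): the cube (footprint 6.5×19.5) is included at this height (area 126.75 mm²); the r=3 cylinder at (8, 13) contributes a regular 8-gon of circumradius 3 (area = (8/2)·3.000²·sin(360°/8) = 25.46 mm²); the r=11.5 sphere at (5.5, -2.5) slices to a regular 8-gon of circumradius 3.354 (√(r²−h²) with h=11 from center) (area = (8/2)·3.354²·sin(360°/8) = 31.82 mm²); Subtracting the remaining from the first: starting from the 6.5×19.5 cube (126.75 mm²), the r=3 cylinder at (8, 13) partially overlaps it — only the 4.66 mm² overlap (of its 25.46 mm²) is removed, clipping the outline; the r=11.5 sphere at (5.5, -2.5) partially overlaps it — only the 1.53 mm² overlap (of its 31.82 mm²) is removed, clipping the outline — area = 120.56 mm². So its area = 120.56 mm². Layer 42 is larger (120.56 vs 88.15 mm²).

layer 42 (z = 10.5 mm)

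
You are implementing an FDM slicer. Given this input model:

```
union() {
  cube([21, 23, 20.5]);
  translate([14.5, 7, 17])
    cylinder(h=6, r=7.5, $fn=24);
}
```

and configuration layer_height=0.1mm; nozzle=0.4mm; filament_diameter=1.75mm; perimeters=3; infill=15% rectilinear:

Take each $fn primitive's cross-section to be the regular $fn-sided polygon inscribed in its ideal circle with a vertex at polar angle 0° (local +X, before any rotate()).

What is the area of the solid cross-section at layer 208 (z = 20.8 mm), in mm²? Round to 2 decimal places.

At z = 20.8 mm: the cube is not intersected at this z (z outside [0, 20.5]); the cylinder at (14.5, 7): section is a regular 24-gon, circumradius r=7.5 (area = (24/2)·7.500²·sin(360°/24) = 174.70 mm²); Merging all regions: only the r=7.5 cylinder at (14.5, 7) is present, so the union is just that shape — area = 174.70 mm². Overall, the cross-section is a single solid region. Net area = 174.70 mm².

174.70 mm²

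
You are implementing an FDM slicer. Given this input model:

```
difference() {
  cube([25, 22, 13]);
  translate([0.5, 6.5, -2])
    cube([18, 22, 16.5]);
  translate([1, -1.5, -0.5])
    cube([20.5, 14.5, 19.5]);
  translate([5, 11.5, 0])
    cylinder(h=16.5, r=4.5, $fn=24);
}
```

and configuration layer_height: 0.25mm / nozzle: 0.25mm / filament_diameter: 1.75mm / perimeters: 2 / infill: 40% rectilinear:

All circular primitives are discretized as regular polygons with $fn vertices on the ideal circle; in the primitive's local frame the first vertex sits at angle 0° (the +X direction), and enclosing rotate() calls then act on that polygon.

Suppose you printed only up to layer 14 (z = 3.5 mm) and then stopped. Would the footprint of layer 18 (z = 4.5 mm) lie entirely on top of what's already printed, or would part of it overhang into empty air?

Compare the two slices. At z = 3.5: the cube is present — its section is the full 25×22 rectangle (area 550.00 mm²); the cube at (0.5, 6.5) is present — its section is the full 18×22 rectangle (area 396.00 mm²); the cube at (1, -1.5) (footprint 20.5×14.5) is included at this height (area 297.25 mm²); the r=4.5 cylinder at (5, 11.5) gives a regular 24-gon of circumradius 4.5 (constant along its height) (area = (24/2)·4.500²·sin(360°/24) = 62.89 mm²); After the difference (first − rest): starting from the 25×22 cube (550.00 mm²), the 18×22 cube at (0.5, 6.5) partially overlaps it — only the 279.00 mm² overlap (of its 396.00 mm²) is removed, clipping the outline; the 20.5×14.5 cube at (1, -1.5) partially overlaps it — only the 152.75 mm² overlap (of its 297.25 mm²) is removed, clipping the outline; the r=4.5 cylinder at (5, 11.5) misses the remaining region (no effect) — area = 118.25 mm². At z = 4.5: the cube is present — its section is the full 25×22 rectangle (area 550.00 mm²); the 18×22 cube at (0.5, 6.5) contributes its full rectangle (area 396.00 mm²); the cube at (1, -1.5) (footprint 20.5×14.5) is included at this height (area 297.25 mm²); the r=4.5 cylinder at (5, 11.5) gives a regular 24-gon of circumradius 4.5 (constant along its height) (area = (24/2)·4.500²·sin(360°/24) = 62.89 mm²); Taking the first minus the rest: starting from the 25×22 cube (550.00 mm²), the 18×22 cube at (0.5, 6.5) partially overlaps it — only the 279.00 mm² overlap (of its 396.00 mm²) is removed, clipping the outline; the 20.5×14.5 cube at (1, -1.5) partially overlaps it — only the 152.75 mm² overlap (of its 297.25 mm²) is removed, clipping the outline; the r=4.5 cylinder at (5, 11.5) misses the remaining region (no effect) — area = 118.25 mm². Checking containment: the cross-section at z = 4.5 is a subset of the cross-section at z = 3.5.

entirely on top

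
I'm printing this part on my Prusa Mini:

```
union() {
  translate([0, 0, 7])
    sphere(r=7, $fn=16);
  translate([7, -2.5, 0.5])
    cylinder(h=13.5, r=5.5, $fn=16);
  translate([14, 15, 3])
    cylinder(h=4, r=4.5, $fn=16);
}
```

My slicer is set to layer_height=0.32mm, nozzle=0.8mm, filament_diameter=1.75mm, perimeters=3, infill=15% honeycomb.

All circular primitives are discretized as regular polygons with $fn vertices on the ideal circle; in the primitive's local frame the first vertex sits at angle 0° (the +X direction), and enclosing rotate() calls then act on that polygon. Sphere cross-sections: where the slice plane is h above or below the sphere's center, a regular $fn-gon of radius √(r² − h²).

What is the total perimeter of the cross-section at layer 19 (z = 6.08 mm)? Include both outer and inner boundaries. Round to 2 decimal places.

83.17 mm

At z = 6.08 mm: the r=7 sphere slices to a regular 16-gon of circumradius 6.939 (√(r²−h²) with h=0.92 from center) (perimeter = 2·16·6.939·sin(180°/16) = 43.32 mm); the cylinder at (7, -2.5): section is a regular 16-gon, circumradius r=5.5 (perimeter = 2·16·5.500·sin(180°/16) = 34.34 mm); the cylinder at (14, 15): section is a regular 16-gon, circumradius r=4.5 (perimeter = 2·16·4.500·sin(180°/16) = 28.09 mm); Taking the union: the regions partially overlap (shared area 32.66 mm²), so the edge portions inside another operand are dropped and the merged outline is re-measured after clipping — boundary = 83.17 mm. Overall, the cross-section has 2 separate islands. Total boundary length (outer) = 83.17 mm.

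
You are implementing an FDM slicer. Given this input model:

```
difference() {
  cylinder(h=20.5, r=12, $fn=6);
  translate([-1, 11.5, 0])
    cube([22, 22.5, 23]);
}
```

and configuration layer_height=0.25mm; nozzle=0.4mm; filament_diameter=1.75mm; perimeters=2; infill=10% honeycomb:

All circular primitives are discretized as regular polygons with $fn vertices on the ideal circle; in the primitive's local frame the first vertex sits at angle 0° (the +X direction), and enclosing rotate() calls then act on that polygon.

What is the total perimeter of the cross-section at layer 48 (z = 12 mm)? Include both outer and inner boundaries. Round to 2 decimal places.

72.00 mm

At z = 12 mm: the cylinder: section is a regular 6-gon, circumradius r=12 (perimeter = 2·6·12.000·sin(180°/6) = 72.00 mm); the 22×22.5 cube at (-1, 11.5) contributes its full rectangle (perimeter 89.00 mm); After the difference (first − rest): starting from the r=12 cylinder, the 22×22.5 cube at (-1, 11.5) misses the remaining region (no effect) — boundary = 72.00 mm. Overall, the cross-section is a single solid region. Total boundary length (outer) = 72.00 mm.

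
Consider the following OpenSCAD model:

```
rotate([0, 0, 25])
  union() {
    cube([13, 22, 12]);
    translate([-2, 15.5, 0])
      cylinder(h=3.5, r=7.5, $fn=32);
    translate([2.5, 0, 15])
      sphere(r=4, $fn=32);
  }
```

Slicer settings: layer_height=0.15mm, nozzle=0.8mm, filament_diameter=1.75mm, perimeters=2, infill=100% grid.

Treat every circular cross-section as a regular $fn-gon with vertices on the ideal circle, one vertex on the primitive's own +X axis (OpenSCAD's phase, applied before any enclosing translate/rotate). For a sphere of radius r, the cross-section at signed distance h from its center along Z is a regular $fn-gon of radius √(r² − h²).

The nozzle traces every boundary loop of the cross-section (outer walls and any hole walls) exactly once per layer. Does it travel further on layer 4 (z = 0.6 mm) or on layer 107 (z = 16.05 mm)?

layer 4 (z = 0.6 mm)

Layer 4 (z = 0.6): the 13×22 cube contributes its full rectangle (perimeter 70.00 mm); the r=7.5 cylinder at (-2, 15.5) contributes a regular 32-gon of circumradius 7.5 (perimeter = 2·32·7.500·sin(180°/32) = 47.05 mm); the sphere at (2.5, 0) is absent (|z−center|=14.400 > r=4); Taking the union: the regions partially overlap (shared area 57.58 mm²), so the edge portions inside another operand are dropped and the merged outline is re-measured after clipping — boundary = 84.04 mm; (rotated 25° about Z; rotation is an isometry so areas/perimeters/island counts are preserved). So its perimeter = 84.04 mm. Layer 107 (z = 16.05): the cube is not intersected at this z (z outside [0, 12]); the cylinder at (-2, 15.5) is absent (z outside [0, 3.5]); the r=4 sphere at (2.5, 0) slices to a regular 32-gon of circumradius 3.860 (√(r²−h²) with h=1.05 from center) (perimeter = 2·32·3.860·sin(180°/32) = 24.21 mm); Taking the union: only the r=4 sphere at (2.5, 0) is present, so the union is just that shape — boundary = 24.21 mm; (rotated 25° about Z; rotation is an isometry so areas/perimeters/island counts are preserved). So its perimeter = 24.21 mm. Layer 4 is larger (84.04 vs 24.21 mm).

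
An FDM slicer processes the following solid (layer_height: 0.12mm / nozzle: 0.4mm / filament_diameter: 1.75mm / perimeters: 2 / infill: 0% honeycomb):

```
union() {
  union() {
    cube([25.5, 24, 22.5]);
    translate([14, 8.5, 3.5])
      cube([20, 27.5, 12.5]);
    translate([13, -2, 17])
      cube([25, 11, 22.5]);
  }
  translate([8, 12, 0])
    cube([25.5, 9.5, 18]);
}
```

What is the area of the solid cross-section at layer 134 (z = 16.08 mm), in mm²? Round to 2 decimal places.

At z = 16.08 mm: the 25.5×24 cube contributes its full rectangle (area 612.00 mm²); the cube at (14, 8.5) is absent (z outside [3.5, 16]); the cube at (13, -2) is absent (z outside [17, 39.5]); Merging all regions: only the 25.5×24 cube is present, so the union is just that shape — area = 612.00 mm²; the 25.5×9.5 cube at (8, 12) contributes its full rectangle (area 242.25 mm²); Combining (union): the regions partially overlap — summed areas 854.25 mm² minus the doubly-counted overlap 166.25 mm² gives 688.00 mm² — area = 688.00 mm². Overall, the cross-section is a single solid region. Net area = 688.00 mm².

688.00 mm²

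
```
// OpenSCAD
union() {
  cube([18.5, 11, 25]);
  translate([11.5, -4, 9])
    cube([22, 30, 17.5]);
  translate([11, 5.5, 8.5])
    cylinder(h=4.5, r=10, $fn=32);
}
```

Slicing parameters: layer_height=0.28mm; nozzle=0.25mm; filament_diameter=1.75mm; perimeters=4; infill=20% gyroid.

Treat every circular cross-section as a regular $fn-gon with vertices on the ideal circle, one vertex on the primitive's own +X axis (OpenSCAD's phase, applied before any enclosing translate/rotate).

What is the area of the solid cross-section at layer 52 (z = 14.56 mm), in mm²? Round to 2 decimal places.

786.50 mm²

At z = 14.56 mm: the 18.5×11 cube contributes its full rectangle (area 203.50 mm²); the cube at (11.5, -4) is present — its section is the full 22×30 rectangle (area 660.00 mm²); the cylinder at (11, 5.5) is not intersected at this z (z outside [8.5, 13]); Combining (union): the regions partially overlap — summed areas 863.50 mm² minus the doubly-counted overlap 77.00 mm² gives 786.50 mm² — area = 786.50 mm². Overall, the cross-section is a single solid region. Net area = 786.50 mm².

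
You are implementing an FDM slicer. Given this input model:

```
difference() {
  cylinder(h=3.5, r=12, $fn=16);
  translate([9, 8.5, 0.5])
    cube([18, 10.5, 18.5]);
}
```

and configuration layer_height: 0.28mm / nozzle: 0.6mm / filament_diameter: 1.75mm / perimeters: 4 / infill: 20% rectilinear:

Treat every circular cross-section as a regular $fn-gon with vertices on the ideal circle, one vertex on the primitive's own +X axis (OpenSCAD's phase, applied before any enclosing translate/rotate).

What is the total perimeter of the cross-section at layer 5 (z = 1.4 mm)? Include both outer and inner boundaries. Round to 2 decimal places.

74.91 mm

At z = 1.4 mm: the r=12 cylinder gives a regular 16-gon of circumradius 12 (constant along its height) (perimeter = 2·16·12.000·sin(180°/16) = 74.91 mm); the 18×10.5 cube at (9, 8.5) contributes its full rectangle (perimeter 57.00 mm); Taking the first minus the rest: starting from the r=12 cylinder, the 18×10.5 cube at (9, 8.5) misses the remaining region (no effect) — boundary = 74.91 mm. Overall, the cross-section is a single solid region. Total boundary length (outer) = 74.91 mm.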